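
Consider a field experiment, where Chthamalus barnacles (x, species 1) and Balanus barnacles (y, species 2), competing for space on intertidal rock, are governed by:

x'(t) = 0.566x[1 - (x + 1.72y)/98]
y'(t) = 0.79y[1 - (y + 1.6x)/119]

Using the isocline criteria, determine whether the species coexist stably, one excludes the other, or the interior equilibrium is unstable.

unstable coexistence (outcome depends on initial conditions)

Compare the nullcline intercepts: K1/α12 = 98/1.72 = 57 < K2 = 119; K2/α21 = 119/1.6 = 74.4 < K1 = 98.
Since both are reversed, neither can invade when rare; the interior point is a saddle.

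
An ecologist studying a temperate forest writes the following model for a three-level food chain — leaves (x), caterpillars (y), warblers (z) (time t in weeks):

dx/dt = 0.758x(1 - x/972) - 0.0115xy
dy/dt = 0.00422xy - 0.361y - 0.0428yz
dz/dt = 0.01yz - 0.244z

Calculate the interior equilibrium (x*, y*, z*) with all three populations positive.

From dz/dt = 0: 0.01y* = 0.244, so y* = 24.4.
From dx/dt = 0: 0.758(1 - x*/972) = 0.0115·24.4, giving x* = 972·(1 - 0.37) = 612.
From dy/dt = 0: 0.00422·612 - 0.361 = 0.0428z*, so z* = 2.22/0.0428 = 51.9.

x* ≈ 612, y* ≈ 24.4, z* ≈ 51.9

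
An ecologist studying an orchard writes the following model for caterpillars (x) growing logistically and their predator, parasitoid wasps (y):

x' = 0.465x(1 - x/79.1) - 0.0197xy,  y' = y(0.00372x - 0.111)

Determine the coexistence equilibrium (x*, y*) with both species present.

From dy/dt = 0 with y > 0: 0.00372x* = 0.111, so x* = 29.8.
Substitute into dx/dt = 0: 0.465(1 - 29.8/79.1) = 0.0197y*.
The bracket is 0.623, giving y* = 0.29/0.0197 = 14.7.

x* ≈ 29.8, y* ≈ 14.7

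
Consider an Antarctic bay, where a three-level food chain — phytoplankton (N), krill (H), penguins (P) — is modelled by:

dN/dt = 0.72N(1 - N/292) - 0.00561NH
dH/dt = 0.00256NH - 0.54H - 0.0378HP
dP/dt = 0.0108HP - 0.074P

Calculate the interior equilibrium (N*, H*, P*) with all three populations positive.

N* ≈ 276, H* ≈ 6.85, P* ≈ 4.43

From dP/dt = 0: 0.0108H* = 0.074, so H* = 6.85.
From dN/dt = 0: 0.72(1 - N*/292) = 0.00561·6.85, giving N* = 292·(1 - 0.0534) = 276.
From dH/dt = 0: 0.00256·276 - 0.54 = 0.0378P*, so P* = 0.168/0.0378 = 4.43.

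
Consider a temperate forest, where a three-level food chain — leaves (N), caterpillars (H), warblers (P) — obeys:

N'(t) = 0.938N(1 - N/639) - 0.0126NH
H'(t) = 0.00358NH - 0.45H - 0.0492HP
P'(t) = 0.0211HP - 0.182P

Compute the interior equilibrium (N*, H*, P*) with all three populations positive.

From dP/dt = 0: 0.0211H* = 0.182, so H* = 8.63.
From dN/dt = 0: 0.938(1 - N*/639) = 0.0126·8.63, giving N* = 639·(1 - 0.116) = 565.
From dH/dt = 0: 0.00358·565 - 0.45 = 0.0492P*, so P* = 1.57/0.0492 = 32.

N* ≈ 565, H* ≈ 8.63, P* ≈ 32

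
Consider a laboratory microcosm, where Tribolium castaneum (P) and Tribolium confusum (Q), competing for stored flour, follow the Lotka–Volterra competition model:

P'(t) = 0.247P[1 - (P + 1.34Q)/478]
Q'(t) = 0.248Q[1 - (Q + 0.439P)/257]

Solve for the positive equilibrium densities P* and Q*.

Setting both brackets to zero gives the nullclines P + 1.34Q = 478 and 0.439P + Q = 257.
Substituting Q = 257 - 0.439P into the first: P(1 - 1.34·0.439) = 478 - 1.34·257.
So P* = 134/0.412 = 325, and then Q* = 257 - 0.439·325 = 115.

P* ≈ 325, Q* ≈ 115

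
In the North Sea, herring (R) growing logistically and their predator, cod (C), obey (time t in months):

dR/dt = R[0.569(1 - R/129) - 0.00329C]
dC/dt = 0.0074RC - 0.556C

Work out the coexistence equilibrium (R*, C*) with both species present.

R* ≈ 75.1, C* ≈ 72.2

From dC/dt = 0 with C > 0: 0.0074R* = 0.556, so R* = 75.1.
Substitute into dR/dt = 0: 0.569(1 - 75.1/129) = 0.00329C*.
The bracket is 0.418, giving C* = 0.238/0.00329 = 72.2.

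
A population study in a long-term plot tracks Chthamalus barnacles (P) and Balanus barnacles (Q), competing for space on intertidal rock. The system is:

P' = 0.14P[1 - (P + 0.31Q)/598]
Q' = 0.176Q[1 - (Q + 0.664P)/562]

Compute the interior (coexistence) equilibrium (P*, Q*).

Setting both brackets to zero gives the nullclines P + 0.31Q = 598 and 0.664P + Q = 562.
Substituting Q = 562 - 0.664P into the first: P(1 - 0.31·0.664) = 598 - 0.31·562.
So P* = 424/0.794 = 534, and then Q* = 562 - 0.664·534 = 208.

P* ≈ 534, Q* ≈ 208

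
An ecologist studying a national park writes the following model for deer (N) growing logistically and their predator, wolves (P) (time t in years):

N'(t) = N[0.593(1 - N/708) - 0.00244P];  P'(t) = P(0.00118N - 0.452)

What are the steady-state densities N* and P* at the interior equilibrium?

N* ≈ 383, P* ≈ 112

From dP/dt = 0 with P > 0: 0.00118N* = 0.452, so N* = 383.
Substitute into dN/dt = 0: 0.593(1 - 383/708) = 0.00244P*.
The bracket is 0.459, giving P* = 0.272/0.00244 = 112.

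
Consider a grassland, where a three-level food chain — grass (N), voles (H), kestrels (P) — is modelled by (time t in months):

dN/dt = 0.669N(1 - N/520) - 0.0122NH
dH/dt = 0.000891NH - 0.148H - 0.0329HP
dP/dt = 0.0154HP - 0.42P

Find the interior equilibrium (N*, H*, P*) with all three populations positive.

N* ≈ 261, H* ≈ 27.3, P* ≈ 2.58

From dP/dt = 0: 0.0154H* = 0.42, so H* = 27.3.
From dN/dt = 0: 0.669(1 - N*/520) = 0.0122·27.3, giving N* = 520·(1 - 0.497) = 261.
From dH/dt = 0: 0.000891·261 - 0.148 = 0.0329P*, so P* = 0.0849/0.0329 = 2.58.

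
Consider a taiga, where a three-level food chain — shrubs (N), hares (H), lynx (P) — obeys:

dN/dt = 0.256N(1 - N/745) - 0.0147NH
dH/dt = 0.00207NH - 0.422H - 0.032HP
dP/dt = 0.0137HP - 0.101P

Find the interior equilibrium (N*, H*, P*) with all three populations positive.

N* ≈ 430, H* ≈ 7.37, P* ≈ 14.6

From dP/dt = 0: 0.0137H* = 0.101, so H* = 7.37.
From dN/dt = 0: 0.256(1 - N*/745) = 0.0147·7.37, giving N* = 745·(1 - 0.423) = 430.
From dH/dt = 0: 0.00207·430 - 0.422 = 0.032P*, so P* = 0.467/0.032 = 14.6.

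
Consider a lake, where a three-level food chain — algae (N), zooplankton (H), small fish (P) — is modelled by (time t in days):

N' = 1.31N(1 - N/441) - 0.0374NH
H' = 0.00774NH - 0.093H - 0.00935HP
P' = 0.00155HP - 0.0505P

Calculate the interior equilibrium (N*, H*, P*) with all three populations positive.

N* ≈ 30.8, H* ≈ 32.6, P* ≈ 15.5

From dP/dt = 0: 0.00155H* = 0.0505, so H* = 32.6.
From dN/dt = 0: 1.31(1 - N*/441) = 0.0374·32.6, giving N* = 441·(1 - 0.93) = 30.8.
From dH/dt = 0: 0.00774·30.8 - 0.093 = 0.00935P*, so P* = 0.145/0.00935 = 15.5.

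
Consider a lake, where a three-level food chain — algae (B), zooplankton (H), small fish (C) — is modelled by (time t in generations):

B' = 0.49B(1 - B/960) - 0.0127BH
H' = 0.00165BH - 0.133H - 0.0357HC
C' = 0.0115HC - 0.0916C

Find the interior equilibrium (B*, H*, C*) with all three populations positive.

B* ≈ 762, H* ≈ 7.97, C* ≈ 31.5

From dC/dt = 0: 0.0115H* = 0.0916, so H* = 7.97.
From dB/dt = 0: 0.49(1 - B*/960) = 0.0127·7.97, giving B* = 960·(1 - 0.206) = 762.
From dH/dt = 0: 0.00165·762 - 0.133 = 0.0357C*, so C* = 1.12/0.0357 = 31.5.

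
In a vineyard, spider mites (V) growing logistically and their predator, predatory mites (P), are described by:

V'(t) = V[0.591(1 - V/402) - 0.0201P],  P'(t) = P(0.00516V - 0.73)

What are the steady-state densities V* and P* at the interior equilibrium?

V* ≈ 141, P* ≈ 19.1

From dP/dt = 0 with P > 0: 0.00516V* = 0.73, so V* = 141.
Substitute into dV/dt = 0: 0.591(1 - 141/402) = 0.0201P*.
The bracket is 0.648, giving P* = 0.383/0.0201 = 19.1.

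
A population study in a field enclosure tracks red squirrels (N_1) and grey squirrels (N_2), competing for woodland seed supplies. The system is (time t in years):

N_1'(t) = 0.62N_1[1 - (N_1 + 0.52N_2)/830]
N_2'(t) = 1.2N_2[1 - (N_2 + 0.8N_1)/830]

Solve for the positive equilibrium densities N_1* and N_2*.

Setting both brackets to zero gives the nullclines N_1 + 0.52N_2 = 830 and 0.8N_1 + N_2 = 830.
Substituting N_2 = 830 - 0.8N_1 into the first: N_1(1 - 0.52·0.8) = 830 - 0.52·830.
So N_1* = 398/0.584 = 682, and then N_2* = 830 - 0.8·682 = 284.

N_1* ≈ 682, N_2* ≈ 284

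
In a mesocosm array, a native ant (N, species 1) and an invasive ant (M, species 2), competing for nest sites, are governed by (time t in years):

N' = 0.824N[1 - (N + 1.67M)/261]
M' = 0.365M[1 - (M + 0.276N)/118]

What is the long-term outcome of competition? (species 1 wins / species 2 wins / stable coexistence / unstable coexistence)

stable coexistence

Compare the nullcline intercepts: K1/α12 = 261/1.67 = 156 > K2 = 118; K2/α21 = 118/0.276 = 428 > K1 = 261.
Since both inequalities hold, each species can invade when rare, so the interior equilibrium is stable.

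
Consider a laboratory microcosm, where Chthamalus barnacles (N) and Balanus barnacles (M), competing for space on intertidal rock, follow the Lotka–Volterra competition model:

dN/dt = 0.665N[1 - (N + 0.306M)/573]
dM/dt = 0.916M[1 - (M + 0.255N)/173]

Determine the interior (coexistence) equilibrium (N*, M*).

N* ≈ 564, M* ≈ 29.2

Setting both brackets to zero gives the nullclines N + 0.306M = 573 and 0.255N + M = 173.
Substituting M = 173 - 0.255N into the first: N(1 - 0.306·0.255) = 573 - 0.306·173.
So N* = 520/0.922 = 564, and then M* = 173 - 0.255·564 = 29.2.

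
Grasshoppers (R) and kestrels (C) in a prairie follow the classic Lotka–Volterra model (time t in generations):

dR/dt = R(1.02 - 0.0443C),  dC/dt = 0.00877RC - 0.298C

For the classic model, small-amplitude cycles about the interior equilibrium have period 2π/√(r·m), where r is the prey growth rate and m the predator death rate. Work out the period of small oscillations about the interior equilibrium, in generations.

Here r = 1.02 and m = 0.298, so r·m = 0.304.
ω = √0.304 = 0.551 per generation, hence T = 2π/ω ≈ 11.4 generations.

T ≈ 11.4 generations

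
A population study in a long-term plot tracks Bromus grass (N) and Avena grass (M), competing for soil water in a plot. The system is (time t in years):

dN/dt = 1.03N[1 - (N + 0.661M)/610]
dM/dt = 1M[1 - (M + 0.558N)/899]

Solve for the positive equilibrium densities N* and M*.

Setting both brackets to zero gives the nullclines N + 0.661M = 610 and 0.558N + M = 899.
Substituting M = 899 - 0.558N into the first: N(1 - 0.661·0.558) = 610 - 0.661·899.
So N* = 15.8/0.631 = 25, and then M* = 899 - 0.558·25 = 885.

N* ≈ 25, M* ≈ 885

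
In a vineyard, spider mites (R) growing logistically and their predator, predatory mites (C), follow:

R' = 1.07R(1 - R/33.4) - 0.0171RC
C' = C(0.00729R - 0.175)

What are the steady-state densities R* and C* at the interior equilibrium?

From dC/dt = 0 with C > 0: 0.00729R* = 0.175, so R* = 24.
Substitute into dR/dt = 0: 1.07(1 - 24/33.4) = 0.0171C*.
The bracket is 0.281, giving C* = 0.301/0.0171 = 17.6.

R* ≈ 24, C* ≈ 17.6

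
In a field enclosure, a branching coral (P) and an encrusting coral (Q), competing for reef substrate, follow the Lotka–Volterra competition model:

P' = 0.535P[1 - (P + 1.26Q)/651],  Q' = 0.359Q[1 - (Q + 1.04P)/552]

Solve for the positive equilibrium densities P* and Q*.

P* ≈ 143, Q* ≈ 403

Setting both brackets to zero gives the nullclines P + 1.26Q = 651 and 1.04P + Q = 552.
Substituting Q = 552 - 1.04P into the first: P(1 - 1.26·1.04) = 651 - 1.26·552.
So P* = -44.5/-0.31 = 143, and then Q* = 552 - 1.04·143 = 403.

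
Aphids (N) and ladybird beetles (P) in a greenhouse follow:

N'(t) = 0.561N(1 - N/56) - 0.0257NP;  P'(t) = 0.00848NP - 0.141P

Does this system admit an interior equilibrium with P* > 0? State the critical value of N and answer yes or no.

Threshold N = 16.6; K > 16.6, so yes, the predator persists.

The predator equation gives dP/dt > 0 only when N > 0.141/0.00848 = 16.6.
Without the predator, N → K = 56. Since 56 > 16.6, the predator can invade and persist.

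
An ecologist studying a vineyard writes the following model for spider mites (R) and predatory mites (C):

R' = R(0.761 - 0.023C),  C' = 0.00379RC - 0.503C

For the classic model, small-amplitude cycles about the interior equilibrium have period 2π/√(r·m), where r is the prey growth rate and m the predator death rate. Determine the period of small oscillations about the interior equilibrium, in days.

Here r = 0.761 and m = 0.503, so r·m = 0.383.
ω = √0.383 = 0.619 per day, hence T = 2π/ω ≈ 10.2 days.

T ≈ 10.2 days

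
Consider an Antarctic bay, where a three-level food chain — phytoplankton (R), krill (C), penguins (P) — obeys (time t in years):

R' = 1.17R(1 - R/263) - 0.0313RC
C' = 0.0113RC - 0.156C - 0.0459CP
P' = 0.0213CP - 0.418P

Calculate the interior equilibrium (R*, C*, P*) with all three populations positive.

R* ≈ 125, C* ≈ 19.6, P* ≈ 27.4

From dP/dt = 0: 0.0213C* = 0.418, so C* = 19.6.
From dR/dt = 0: 1.17(1 - R*/263) = 0.0313·19.6, giving R* = 263·(1 - 0.525) = 125.
From dC/dt = 0: 0.0113·125 - 0.156 = 0.0459P*, so P* = 1.26/0.0459 = 27.4.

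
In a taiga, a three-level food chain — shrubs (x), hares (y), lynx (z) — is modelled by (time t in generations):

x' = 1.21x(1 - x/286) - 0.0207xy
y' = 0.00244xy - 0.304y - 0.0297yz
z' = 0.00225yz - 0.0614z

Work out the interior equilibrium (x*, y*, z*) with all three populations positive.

From dz/dt = 0: 0.00225y* = 0.0614, so y* = 27.3.
From dx/dt = 0: 1.21(1 - x*/286) = 0.0207·27.3, giving x* = 286·(1 - 0.467) = 152.
From dy/dt = 0: 0.00244·152 - 0.304 = 0.0297z*, so z* = 0.0681/0.0297 = 2.29.

x* ≈ 152, y* ≈ 27.3, z* ≈ 2.29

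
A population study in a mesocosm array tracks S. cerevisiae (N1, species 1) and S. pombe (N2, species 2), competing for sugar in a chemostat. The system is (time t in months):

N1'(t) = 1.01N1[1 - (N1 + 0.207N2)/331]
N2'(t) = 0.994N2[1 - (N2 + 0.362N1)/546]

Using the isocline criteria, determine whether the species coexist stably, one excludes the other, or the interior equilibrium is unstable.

stable coexistence

Compare the nullcline intercepts: K1/α12 = 331/0.207 = 1600 > K2 = 546; K2/α21 = 546/0.362 = 1510 > K1 = 331.
Since both inequalities hold, each species can invade when rare, so the interior equilibrium is stable.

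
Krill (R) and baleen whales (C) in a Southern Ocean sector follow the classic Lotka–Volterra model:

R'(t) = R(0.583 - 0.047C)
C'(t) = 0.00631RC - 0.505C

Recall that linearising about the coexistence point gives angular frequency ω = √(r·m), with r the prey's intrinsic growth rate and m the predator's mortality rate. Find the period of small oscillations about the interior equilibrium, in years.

T ≈ 11.6 years

Here r = 0.583 and m = 0.505, so r·m = 0.294.
ω = √0.294 = 0.543 per year, hence T = 2π/ω ≈ 11.6 years.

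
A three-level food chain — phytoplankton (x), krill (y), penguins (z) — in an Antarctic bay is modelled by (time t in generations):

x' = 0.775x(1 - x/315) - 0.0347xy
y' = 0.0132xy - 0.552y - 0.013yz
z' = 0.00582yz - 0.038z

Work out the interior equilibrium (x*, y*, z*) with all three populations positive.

From dz/dt = 0: 0.00582y* = 0.038, so y* = 6.53.
From dx/dt = 0: 0.775(1 - x*/315) = 0.0347·6.53, giving x* = 315·(1 - 0.292) = 223.
From dy/dt = 0: 0.0132·223 - 0.552 = 0.013z*, so z* = 2.39/0.013 = 184.

x* ≈ 223, y* ≈ 6.53, z* ≈ 184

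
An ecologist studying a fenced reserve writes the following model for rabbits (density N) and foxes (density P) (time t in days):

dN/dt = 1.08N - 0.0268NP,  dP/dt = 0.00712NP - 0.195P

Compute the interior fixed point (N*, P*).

N* ≈ 27.4, P* ≈ 40.3

Set dP/dt = 0 with P > 0: 0.00712N - 0.195 = 0, so N* = 0.195/0.00712 = 27.4.
Set dN/dt = 0 with N > 0: 1.08 - 0.0268P = 0, so P* = 1.08/0.0268 = 40.3.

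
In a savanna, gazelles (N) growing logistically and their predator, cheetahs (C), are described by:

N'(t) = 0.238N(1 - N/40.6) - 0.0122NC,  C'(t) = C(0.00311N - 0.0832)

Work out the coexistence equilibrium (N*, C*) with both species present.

From dC/dt = 0 with C > 0: 0.00311N* = 0.0832, so N* = 26.8.
Substitute into dN/dt = 0: 0.238(1 - 26.8/40.6) = 0.0122C*.
The bracket is 0.341, giving C* = 0.0812/0.0122 = 6.65.

N* ≈ 26.8, C* ≈ 6.65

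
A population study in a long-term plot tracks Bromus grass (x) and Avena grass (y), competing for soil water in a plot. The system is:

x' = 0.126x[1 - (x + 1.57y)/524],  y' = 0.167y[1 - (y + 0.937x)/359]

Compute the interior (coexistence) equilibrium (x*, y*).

x* ≈ 84.1, y* ≈ 280

Setting both brackets to zero gives the nullclines x + 1.57y = 524 and 0.937x + y = 359.
Substituting y = 359 - 0.937x into the first: x(1 - 1.57·0.937) = 524 - 1.57·359.
So x* = -39.6/-0.471 = 84.1, and then y* = 359 - 0.937·84.1 = 280.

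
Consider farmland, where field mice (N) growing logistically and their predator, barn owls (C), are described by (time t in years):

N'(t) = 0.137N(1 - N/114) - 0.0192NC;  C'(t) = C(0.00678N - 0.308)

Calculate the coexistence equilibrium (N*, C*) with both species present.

N* ≈ 45.4, C* ≈ 4.29

From dC/dt = 0 with C > 0: 0.00678N* = 0.308, so N* = 45.4.
Substitute into dN/dt = 0: 0.137(1 - 45.4/114) = 0.0192C*.
The bracket is 0.602, giving C* = 0.0824/0.0192 = 4.29.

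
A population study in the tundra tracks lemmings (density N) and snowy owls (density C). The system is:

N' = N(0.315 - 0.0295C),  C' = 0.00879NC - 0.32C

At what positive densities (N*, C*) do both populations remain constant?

N* ≈ 36.4, C* ≈ 10.7

Set dC/dt = 0 with C > 0: 0.00879N - 0.32 = 0, so N* = 0.32/0.00879 = 36.4.
Set dN/dt = 0 with N > 0: 0.315 - 0.0295C = 0, so C* = 0.315/0.0295 = 10.7.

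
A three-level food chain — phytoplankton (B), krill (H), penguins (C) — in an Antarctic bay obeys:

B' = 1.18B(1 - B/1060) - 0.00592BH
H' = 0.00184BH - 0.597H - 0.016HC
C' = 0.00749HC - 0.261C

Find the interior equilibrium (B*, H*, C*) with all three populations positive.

B* ≈ 875, H* ≈ 34.8, C* ≈ 63.3

From dC/dt = 0: 0.00749H* = 0.261, so H* = 34.8.
From dB/dt = 0: 1.18(1 - B*/1060) = 0.00592·34.8, giving B* = 1060·(1 - 0.175) = 875.
From dH/dt = 0: 0.00184·875 - 0.597 = 0.016C*, so C* = 1.01/0.016 = 63.3.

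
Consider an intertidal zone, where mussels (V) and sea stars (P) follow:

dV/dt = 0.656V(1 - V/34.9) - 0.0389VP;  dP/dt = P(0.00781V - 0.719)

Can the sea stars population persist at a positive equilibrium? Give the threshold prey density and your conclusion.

The predator equation gives dP/dt > 0 only when V > 0.719/0.00781 = 92.1.
Without the predator, V → K = 34.9. Since 34.9 < 92.1, the predator cannot invade.

Threshold V = 92.1; K < 92.1, so no, the predator goes extinct.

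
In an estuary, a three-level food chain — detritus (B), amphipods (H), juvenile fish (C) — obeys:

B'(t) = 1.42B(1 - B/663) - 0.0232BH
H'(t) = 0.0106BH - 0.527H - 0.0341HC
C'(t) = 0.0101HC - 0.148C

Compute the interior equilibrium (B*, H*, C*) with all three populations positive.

From dC/dt = 0: 0.0101H* = 0.148, so H* = 14.7.
From dB/dt = 0: 1.42(1 - B*/663) = 0.0232·14.7, giving B* = 663·(1 - 0.239) = 504.
From dH/dt = 0: 0.0106·504 - 0.527 = 0.0341C*, so C* = 4.82/0.0341 = 141.

B* ≈ 504, H* ≈ 14.7, C* ≈ 141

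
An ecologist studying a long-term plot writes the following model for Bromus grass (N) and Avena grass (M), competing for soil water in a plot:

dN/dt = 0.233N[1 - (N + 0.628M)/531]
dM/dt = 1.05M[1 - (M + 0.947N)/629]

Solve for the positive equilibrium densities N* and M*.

Setting both brackets to zero gives the nullclines N + 0.628M = 531 and 0.947N + M = 629.
Substituting M = 629 - 0.947N into the first: N(1 - 0.628·0.947) = 531 - 0.628·629.
So N* = 136/0.405 = 336, and then M* = 629 - 0.947·336 = 311.

N* ≈ 336, M* ≈ 311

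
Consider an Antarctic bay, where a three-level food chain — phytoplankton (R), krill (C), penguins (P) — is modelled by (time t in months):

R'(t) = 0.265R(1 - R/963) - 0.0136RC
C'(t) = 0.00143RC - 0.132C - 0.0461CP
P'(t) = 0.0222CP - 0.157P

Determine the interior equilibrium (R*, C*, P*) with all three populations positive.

R* ≈ 613, C* ≈ 7.07, P* ≈ 16.2

From dP/dt = 0: 0.0222C* = 0.157, so C* = 7.07.
From dR/dt = 0: 0.265(1 - R*/963) = 0.0136·7.07, giving R* = 963·(1 - 0.363) = 613.
From dC/dt = 0: 0.00143·613 - 0.132 = 0.0461P*, so P* = 0.745/0.0461 = 16.2.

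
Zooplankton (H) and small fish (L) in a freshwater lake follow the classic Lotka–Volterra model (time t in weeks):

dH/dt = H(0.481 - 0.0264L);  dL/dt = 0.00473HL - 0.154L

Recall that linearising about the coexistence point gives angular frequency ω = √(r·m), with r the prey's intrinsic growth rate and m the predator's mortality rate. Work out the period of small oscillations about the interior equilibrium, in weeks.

T ≈ 23.1 weeks

Here r = 0.481 and m = 0.154, so r·m = 0.0741.
ω = √0.0741 = 0.272 per week, hence T = 2π/ω ≈ 23.1 weeks.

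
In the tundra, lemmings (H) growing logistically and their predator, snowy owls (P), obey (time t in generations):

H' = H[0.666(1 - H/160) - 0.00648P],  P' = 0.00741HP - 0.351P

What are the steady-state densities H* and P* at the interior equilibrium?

From dP/dt = 0 with P > 0: 0.00741H* = 0.351, so H* = 47.4.
Substitute into dH/dt = 0: 0.666(1 - 47.4/160) = 0.00648P*.
The bracket is 0.704, giving P* = 0.469/0.00648 = 72.4.

H* ≈ 47.4, P* ≈ 72.4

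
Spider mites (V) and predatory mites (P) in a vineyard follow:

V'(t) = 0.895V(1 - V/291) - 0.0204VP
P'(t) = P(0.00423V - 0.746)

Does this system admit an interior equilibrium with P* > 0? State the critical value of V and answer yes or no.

Threshold V = 176; K > 176, so yes, the predator persists.

The predator equation gives dP/dt > 0 only when V > 0.746/0.00423 = 176.
Without the predator, V → K = 291. Since 291 > 176, the predator can invade and persist.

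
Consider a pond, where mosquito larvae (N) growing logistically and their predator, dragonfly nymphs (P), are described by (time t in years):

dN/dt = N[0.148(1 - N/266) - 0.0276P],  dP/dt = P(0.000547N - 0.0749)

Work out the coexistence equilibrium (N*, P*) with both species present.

From dP/dt = 0 with P > 0: 0.000547N* = 0.0749, so N* = 137.
Substitute into dN/dt = 0: 0.148(1 - 137/266) = 0.0276P*.
The bracket is 0.485, giving P* = 0.0718/0.0276 = 2.6.

N* ≈ 137, P* ≈ 2.6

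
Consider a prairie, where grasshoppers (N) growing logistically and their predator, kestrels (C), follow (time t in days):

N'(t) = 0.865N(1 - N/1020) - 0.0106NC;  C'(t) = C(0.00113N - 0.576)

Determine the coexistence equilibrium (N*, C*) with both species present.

From dC/dt = 0 with C > 0: 0.00113N* = 0.576, so N* = 510.
Substitute into dN/dt = 0: 0.865(1 - 510/1020) = 0.0106C*.
The bracket is 0.5, giving C* = 0.433/0.0106 = 40.8.

N* ≈ 510, C* ≈ 40.8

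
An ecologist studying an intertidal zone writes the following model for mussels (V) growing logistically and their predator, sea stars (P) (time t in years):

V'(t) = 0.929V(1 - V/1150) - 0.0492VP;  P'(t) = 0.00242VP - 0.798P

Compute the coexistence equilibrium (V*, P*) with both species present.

V* ≈ 330, P* ≈ 13.5

From dP/dt = 0 with P > 0: 0.00242V* = 0.798, so V* = 330.
Substitute into dV/dt = 0: 0.929(1 - 330/1150) = 0.0492P*.
The bracket is 0.713, giving P* = 0.663/0.0492 = 13.5.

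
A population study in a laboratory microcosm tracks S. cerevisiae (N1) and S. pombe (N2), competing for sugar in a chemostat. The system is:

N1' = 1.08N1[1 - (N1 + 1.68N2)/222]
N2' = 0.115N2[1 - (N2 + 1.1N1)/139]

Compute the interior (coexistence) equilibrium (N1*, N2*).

N1* ≈ 13.6, N2* ≈ 124

Setting both brackets to zero gives the nullclines N1 + 1.68N2 = 222 and 1.1N1 + N2 = 139.
Substituting N2 = 139 - 1.1N1 into the first: N1(1 - 1.68·1.1) = 222 - 1.68·139.
So N1* = -11.5/-0.848 = 13.6, and then N2* = 139 - 1.1·13.6 = 124.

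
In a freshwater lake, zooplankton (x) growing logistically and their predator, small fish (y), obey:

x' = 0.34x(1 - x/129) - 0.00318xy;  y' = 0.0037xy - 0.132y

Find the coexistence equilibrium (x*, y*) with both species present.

From dy/dt = 0 with y > 0: 0.0037x* = 0.132, so x* = 35.7.
Substitute into dx/dt = 0: 0.34(1 - 35.7/129) = 0.00318y*.
The bracket is 0.723, giving y* = 0.246/0.00318 = 77.3.

x* ≈ 35.7, y* ≈ 77.3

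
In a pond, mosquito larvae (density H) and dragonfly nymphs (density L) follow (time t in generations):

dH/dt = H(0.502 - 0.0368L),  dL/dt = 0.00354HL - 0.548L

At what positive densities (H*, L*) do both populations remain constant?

H* ≈ 155, L* ≈ 13.6

Set dL/dt = 0 with L > 0: 0.00354H - 0.548 = 0, so H* = 0.548/0.00354 = 155.
Set dH/dt = 0 with H > 0: 0.502 - 0.0368L = 0, so L* = 0.502/0.0368 = 13.6.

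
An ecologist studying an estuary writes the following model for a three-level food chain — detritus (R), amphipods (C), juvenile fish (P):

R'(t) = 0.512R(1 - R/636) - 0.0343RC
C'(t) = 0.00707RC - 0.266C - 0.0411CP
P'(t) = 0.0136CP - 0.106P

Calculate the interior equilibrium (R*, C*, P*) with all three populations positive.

R* ≈ 304, C* ≈ 7.79, P* ≈ 45.8

From dP/dt = 0: 0.0136C* = 0.106, so C* = 7.79.
From dR/dt = 0: 0.512(1 - R*/636) = 0.0343·7.79, giving R* = 636·(1 - 0.522) = 304.
From dC/dt = 0: 0.00707·304 - 0.266 = 0.0411P*, so P* = 1.88/0.0411 = 45.8.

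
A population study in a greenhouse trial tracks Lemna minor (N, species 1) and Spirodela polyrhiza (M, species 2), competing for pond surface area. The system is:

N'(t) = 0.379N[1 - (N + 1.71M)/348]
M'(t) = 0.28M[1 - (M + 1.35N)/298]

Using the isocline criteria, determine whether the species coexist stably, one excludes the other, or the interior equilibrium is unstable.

Compare the nullcline intercepts: K1/α12 = 348/1.71 = 204 < K2 = 298; K2/α21 = 298/1.35 = 221 < K1 = 348.
Since both are reversed, neither can invade when rare; the interior point is a saddle.

unstable coexistence (outcome depends on initial conditions)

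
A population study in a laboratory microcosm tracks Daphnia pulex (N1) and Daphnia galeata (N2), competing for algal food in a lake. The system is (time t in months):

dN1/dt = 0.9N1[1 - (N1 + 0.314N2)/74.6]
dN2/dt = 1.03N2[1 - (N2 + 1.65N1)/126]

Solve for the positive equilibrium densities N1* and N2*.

Setting both brackets to zero gives the nullclines N1 + 0.314N2 = 74.6 and 1.65N1 + N2 = 126.
Substituting N2 = 126 - 1.65N1 into the first: N1(1 - 0.314·1.65) = 74.6 - 0.314·126.
So N1* = 35/0.482 = 72.7, and then N2* = 126 - 1.65·72.7 = 6.04.

N1* ≈ 72.7, N2* ≈ 6.04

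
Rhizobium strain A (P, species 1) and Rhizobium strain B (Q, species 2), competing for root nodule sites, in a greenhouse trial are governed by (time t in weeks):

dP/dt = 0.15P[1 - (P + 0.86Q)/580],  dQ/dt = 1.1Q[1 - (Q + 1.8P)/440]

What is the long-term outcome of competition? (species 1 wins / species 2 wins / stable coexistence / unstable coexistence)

Compare the nullcline intercepts: K1/α12 = 580/0.86 = 674 > K2 = 440; K2/α21 = 440/1.8 = 244 < K1 = 580.
Since the inequalities point opposite ways, species 1 can invade but species 2 cannot.

species 1 excludes species 2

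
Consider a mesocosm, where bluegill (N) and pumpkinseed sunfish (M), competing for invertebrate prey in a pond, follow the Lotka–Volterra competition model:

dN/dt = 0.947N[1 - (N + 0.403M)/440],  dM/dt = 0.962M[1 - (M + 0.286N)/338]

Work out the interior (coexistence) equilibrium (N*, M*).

N* ≈ 343, M* ≈ 240

Setting both brackets to zero gives the nullclines N + 0.403M = 440 and 0.286N + M = 338.
Substituting M = 338 - 0.286N into the first: N(1 - 0.403·0.286) = 440 - 0.403·338.
So N* = 304/0.885 = 343, and then M* = 338 - 0.286·343 = 240.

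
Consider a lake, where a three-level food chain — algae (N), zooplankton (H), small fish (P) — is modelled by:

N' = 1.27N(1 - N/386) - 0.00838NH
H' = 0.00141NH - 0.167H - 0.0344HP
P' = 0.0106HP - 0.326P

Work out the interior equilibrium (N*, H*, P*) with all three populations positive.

From dP/dt = 0: 0.0106H* = 0.326, so H* = 30.8.
From dN/dt = 0: 1.27(1 - N*/386) = 0.00838·30.8, giving N* = 386·(1 - 0.203) = 308.
From dH/dt = 0: 0.00141·308 - 0.167 = 0.0344P*, so P* = 0.267/0.0344 = 7.76.

N* ≈ 308, H* ≈ 30.8, P* ≈ 7.76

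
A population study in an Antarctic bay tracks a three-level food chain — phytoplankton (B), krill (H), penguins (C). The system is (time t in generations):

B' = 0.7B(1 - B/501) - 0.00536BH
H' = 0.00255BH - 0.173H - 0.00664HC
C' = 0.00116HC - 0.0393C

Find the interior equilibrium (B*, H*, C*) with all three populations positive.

B* ≈ 371, H* ≈ 33.9, C* ≈ 116

From dC/dt = 0: 0.00116H* = 0.0393, so H* = 33.9.
From dB/dt = 0: 0.7(1 - B*/501) = 0.00536·33.9, giving B* = 501·(1 - 0.259) = 371.
From dH/dt = 0: 0.00255·371 - 0.173 = 0.00664C*, so C* = 0.773/0.00664 = 116.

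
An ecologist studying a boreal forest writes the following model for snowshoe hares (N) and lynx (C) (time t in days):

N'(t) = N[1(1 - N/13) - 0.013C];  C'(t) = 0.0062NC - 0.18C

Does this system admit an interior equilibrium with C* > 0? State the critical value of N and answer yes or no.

Threshold N = 29; K < 29, so no, the predator goes extinct.

The predator equation gives dC/dt > 0 only when N > 0.18/0.0062 = 29.
Without the predator, N → K = 13. Since 13 < 29, the predator cannot invade.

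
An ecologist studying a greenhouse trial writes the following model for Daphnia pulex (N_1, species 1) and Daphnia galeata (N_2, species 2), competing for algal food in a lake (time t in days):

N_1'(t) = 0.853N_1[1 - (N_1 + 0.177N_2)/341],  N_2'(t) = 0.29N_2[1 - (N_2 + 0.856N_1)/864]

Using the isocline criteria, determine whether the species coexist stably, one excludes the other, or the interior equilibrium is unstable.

Compare the nullcline intercepts: K1/α12 = 341/0.177 = 1930 > K2 = 864; K2/α21 = 864/0.856 = 1010 > K1 = 341.
Since both inequalities hold, each species can invade when rare, so the interior equilibrium is stable.

stable coexistence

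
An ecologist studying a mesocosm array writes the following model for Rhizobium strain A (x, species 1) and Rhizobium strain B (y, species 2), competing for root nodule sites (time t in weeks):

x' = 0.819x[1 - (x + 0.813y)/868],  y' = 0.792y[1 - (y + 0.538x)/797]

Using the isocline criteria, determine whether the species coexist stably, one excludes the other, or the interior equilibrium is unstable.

Compare the nullcline intercepts: K1/α12 = 868/0.813 = 1070 > K2 = 797; K2/α21 = 797/0.538 = 1480 > K1 = 868.
Since both inequalities hold, each species can invade when rare, so the interior equilibrium is stable.

stable coexistence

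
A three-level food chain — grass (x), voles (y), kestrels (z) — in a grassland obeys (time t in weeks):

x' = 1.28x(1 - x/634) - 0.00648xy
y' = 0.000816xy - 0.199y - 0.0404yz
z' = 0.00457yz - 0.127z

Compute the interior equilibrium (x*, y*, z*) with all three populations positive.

From dz/dt = 0: 0.00457y* = 0.127, so y* = 27.8.
From dx/dt = 0: 1.28(1 - x*/634) = 0.00648·27.8, giving x* = 634·(1 - 0.141) = 545.
From dy/dt = 0: 0.000816·545 - 0.199 = 0.0404z*, so z* = 0.246/0.0404 = 6.08.

x* ≈ 545, y* ≈ 27.8, z* ≈ 6.08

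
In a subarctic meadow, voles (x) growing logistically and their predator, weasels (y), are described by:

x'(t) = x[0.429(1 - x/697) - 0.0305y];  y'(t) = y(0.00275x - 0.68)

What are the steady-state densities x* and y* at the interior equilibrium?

From dy/dt = 0 with y > 0: 0.00275x* = 0.68, so x* = 247.
Substitute into dx/dt = 0: 0.429(1 - 247/697) = 0.0305y*.
The bracket is 0.645, giving y* = 0.277/0.0305 = 9.08.

x* ≈ 247, y* ≈ 9.08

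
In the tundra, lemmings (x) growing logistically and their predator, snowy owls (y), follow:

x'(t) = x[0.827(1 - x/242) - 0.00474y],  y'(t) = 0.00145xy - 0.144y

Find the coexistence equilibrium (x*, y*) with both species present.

x* ≈ 99.3, y* ≈ 103

From dy/dt = 0 with y > 0: 0.00145x* = 0.144, so x* = 99.3.
Substitute into dx/dt = 0: 0.827(1 - 99.3/242) = 0.00474y*.
The bracket is 0.59, giving y* = 0.488/0.00474 = 103.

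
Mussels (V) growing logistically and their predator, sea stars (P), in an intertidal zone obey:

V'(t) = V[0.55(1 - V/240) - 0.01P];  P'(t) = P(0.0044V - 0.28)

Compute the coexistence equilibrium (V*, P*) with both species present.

V* ≈ 63.6, P* ≈ 40.4

From dP/dt = 0 with P > 0: 0.0044V* = 0.28, so V* = 63.6.
Substitute into dV/dt = 0: 0.55(1 - 63.6/240) = 0.01P*.
The bracket is 0.735, giving P* = 0.404/0.01 = 40.4.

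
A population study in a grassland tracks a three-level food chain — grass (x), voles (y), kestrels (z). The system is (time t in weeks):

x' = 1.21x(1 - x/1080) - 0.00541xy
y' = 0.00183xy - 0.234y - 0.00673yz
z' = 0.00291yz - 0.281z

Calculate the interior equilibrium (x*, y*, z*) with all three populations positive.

From dz/dt = 0: 0.00291y* = 0.281, so y* = 96.6.
From dx/dt = 0: 1.21(1 - x*/1080) = 0.00541·96.6, giving x* = 1080·(1 - 0.432) = 614.
From dy/dt = 0: 0.00183·614 - 0.234 = 0.00673z*, so z* = 0.889/0.00673 = 132.

x* ≈ 614, y* ≈ 96.6, z* ≈ 132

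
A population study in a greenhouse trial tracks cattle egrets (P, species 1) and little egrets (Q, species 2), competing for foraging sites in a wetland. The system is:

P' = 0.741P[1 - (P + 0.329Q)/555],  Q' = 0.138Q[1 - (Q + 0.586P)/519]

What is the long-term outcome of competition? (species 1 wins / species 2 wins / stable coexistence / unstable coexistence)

stable coexistence

Compare the nullcline intercepts: K1/α12 = 555/0.329 = 1690 > K2 = 519; K2/α21 = 519/0.586 = 886 > K1 = 555.
Since both inequalities hold, each species can invade when rare, so the interior equilibrium is stable.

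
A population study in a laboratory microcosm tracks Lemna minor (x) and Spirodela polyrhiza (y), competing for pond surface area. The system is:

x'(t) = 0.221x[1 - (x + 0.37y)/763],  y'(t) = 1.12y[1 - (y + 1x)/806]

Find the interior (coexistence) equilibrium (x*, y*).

Setting both brackets to zero gives the nullclines x + 0.37y = 763 and 1x + y = 806.
Substituting y = 806 - 1x into the first: x(1 - 0.37·1) = 763 - 0.37·806.
So x* = 465/0.63 = 738, and then y* = 806 - 1·738 = 68.3.

x* ≈ 738, y* ≈ 68.3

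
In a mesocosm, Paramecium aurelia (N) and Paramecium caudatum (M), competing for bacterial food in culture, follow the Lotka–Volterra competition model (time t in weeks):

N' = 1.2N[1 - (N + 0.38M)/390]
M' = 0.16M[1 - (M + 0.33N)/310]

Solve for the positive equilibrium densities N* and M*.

Setting both brackets to zero gives the nullclines N + 0.38M = 390 and 0.33N + M = 310.
Substituting M = 310 - 0.33N into the first: N(1 - 0.38·0.33) = 390 - 0.38·310.
So N* = 272/0.875 = 311, and then M* = 310 - 0.33·311 = 207.

N* ≈ 311, M* ≈ 207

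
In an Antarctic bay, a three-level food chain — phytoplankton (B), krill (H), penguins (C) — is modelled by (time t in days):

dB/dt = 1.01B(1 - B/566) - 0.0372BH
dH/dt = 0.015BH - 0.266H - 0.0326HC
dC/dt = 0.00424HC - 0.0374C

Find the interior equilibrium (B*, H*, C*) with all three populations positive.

B* ≈ 382, H* ≈ 8.82, C* ≈ 168

From dC/dt = 0: 0.00424H* = 0.0374, so H* = 8.82.
From dB/dt = 0: 1.01(1 - B*/566) = 0.0372·8.82, giving B* = 566·(1 - 0.325) = 382.
From dH/dt = 0: 0.015·382 - 0.266 = 0.0326C*, so C* = 5.47/0.0326 = 168.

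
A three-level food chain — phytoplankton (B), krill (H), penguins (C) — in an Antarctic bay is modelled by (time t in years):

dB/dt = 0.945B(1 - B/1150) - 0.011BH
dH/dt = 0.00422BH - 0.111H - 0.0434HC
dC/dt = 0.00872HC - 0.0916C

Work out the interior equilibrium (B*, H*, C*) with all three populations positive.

B* ≈ 1010, H* ≈ 10.5, C* ≈ 95.6

From dC/dt = 0: 0.00872H* = 0.0916, so H* = 10.5.
From dB/dt = 0: 0.945(1 - B*/1150) = 0.011·10.5, giving B* = 1150·(1 - 0.122) = 1010.
From dH/dt = 0: 0.00422·1010 - 0.111 = 0.0434C*, so C* = 4.15/0.0434 = 95.6.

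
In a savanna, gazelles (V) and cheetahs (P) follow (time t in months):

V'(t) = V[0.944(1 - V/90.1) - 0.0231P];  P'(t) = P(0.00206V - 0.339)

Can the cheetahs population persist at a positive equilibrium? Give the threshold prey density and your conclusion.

The predator equation gives dP/dt > 0 only when V > 0.339/0.00206 = 165.
Without the predator, V → K = 90.1. Since 90.1 < 165, the predator cannot invade.

Threshold V = 165; K < 165, so no, the predator goes extinct.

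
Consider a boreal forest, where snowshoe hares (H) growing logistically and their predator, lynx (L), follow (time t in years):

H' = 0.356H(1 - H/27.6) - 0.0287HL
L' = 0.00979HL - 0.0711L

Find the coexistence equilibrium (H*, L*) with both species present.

From dL/dt = 0 with L > 0: 0.00979H* = 0.0711, so H* = 7.26.
Substitute into dH/dt = 0: 0.356(1 - 7.26/27.6) = 0.0287L*.
The bracket is 0.737, giving L* = 0.262/0.0287 = 9.14.

H* ≈ 7.26, L* ≈ 9.14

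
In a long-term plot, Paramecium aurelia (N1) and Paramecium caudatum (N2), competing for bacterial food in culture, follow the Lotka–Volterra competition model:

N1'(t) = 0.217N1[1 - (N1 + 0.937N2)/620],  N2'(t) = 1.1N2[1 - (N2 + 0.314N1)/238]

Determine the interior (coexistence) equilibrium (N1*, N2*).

Setting both brackets to zero gives the nullclines N1 + 0.937N2 = 620 and 0.314N1 + N2 = 238.
Substituting N2 = 238 - 0.314N1 into the first: N1(1 - 0.937·0.314) = 620 - 0.937·238.
So N1* = 397/0.706 = 562, and then N2* = 238 - 0.314·562 = 61.4.

N1* ≈ 562, N2* ≈ 61.4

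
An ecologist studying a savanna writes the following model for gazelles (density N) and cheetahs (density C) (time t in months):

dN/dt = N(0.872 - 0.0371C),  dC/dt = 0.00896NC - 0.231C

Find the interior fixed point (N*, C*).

N* ≈ 25.8, C* ≈ 23.5

Set dC/dt = 0 with C > 0: 0.00896N - 0.231 = 0, so N* = 0.231/0.00896 = 25.8.
Set dN/dt = 0 with N > 0: 0.872 - 0.0371C = 0, so C* = 0.872/0.0371 = 23.5.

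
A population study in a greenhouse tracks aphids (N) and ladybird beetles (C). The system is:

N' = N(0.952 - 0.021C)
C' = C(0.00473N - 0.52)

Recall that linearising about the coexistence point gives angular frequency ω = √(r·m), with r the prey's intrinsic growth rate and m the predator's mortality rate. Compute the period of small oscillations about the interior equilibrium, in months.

T ≈ 8.93 months

Here r = 0.952 and m = 0.52, so r·m = 0.495.
ω = √0.495 = 0.704 per month, hence T = 2π/ω ≈ 8.93 months.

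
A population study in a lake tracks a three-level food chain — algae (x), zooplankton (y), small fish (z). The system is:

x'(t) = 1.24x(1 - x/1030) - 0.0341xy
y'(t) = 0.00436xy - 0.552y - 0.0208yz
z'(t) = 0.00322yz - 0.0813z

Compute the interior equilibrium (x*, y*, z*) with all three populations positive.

From dz/dt = 0: 0.00322y* = 0.0813, so y* = 25.2.
From dx/dt = 0: 1.24(1 - x*/1030) = 0.0341·25.2, giving x* = 1030·(1 - 0.694) = 315.
From dy/dt = 0: 0.00436·315 - 0.552 = 0.0208z*, so z* = 0.821/0.0208 = 39.5.

x* ≈ 315, y* ≈ 25.2, z* ≈ 39.5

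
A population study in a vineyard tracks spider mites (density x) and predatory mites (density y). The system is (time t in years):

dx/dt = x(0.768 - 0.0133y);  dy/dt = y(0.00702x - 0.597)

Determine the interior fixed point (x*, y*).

x* ≈ 85, y* ≈ 57.7

Set dy/dt = 0 with y > 0: 0.00702x - 0.597 = 0, so x* = 0.597/0.00702 = 85.
Set dx/dt = 0 with x > 0: 0.768 - 0.0133y = 0, so y* = 0.768/0.0133 = 57.7.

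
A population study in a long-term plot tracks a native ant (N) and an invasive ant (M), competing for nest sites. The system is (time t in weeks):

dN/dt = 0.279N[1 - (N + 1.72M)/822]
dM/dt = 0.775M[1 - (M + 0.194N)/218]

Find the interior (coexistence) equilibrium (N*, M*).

Setting both brackets to zero gives the nullclines N + 1.72M = 822 and 0.194N + M = 218.
Substituting M = 218 - 0.194N into the first: N(1 - 1.72·0.194) = 822 - 1.72·218.
So N* = 447/0.666 = 671, and then M* = 218 - 0.194·671 = 87.8.

N* ≈ 671, M* ≈ 87.8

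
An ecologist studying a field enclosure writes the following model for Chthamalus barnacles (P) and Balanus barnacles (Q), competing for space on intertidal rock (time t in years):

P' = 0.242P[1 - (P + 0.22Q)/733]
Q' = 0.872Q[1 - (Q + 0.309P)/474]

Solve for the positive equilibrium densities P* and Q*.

P* ≈ 675, Q* ≈ 266

Setting both brackets to zero gives the nullclines P + 0.22Q = 733 and 0.309P + Q = 474.
Substituting Q = 474 - 0.309P into the first: P(1 - 0.22·0.309) = 733 - 0.22·474.
So P* = 629/0.932 = 675, and then Q* = 474 - 0.309·675 = 266.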